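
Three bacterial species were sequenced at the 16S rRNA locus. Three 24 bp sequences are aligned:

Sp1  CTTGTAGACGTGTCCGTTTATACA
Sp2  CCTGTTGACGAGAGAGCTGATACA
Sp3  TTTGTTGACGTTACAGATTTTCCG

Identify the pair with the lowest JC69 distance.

Sp1 and Sp2

Sp1–Sp2: 8/24 differ, p = 0.333, d = 0.441.
Sp1–Sp3: 9/24 differ, p = 0.375, d = 0.520.
Sp2–Sp3: 10/24 differ, p = 0.417, d = 0.608.
The smallest distance is between Sp1 and Sp2.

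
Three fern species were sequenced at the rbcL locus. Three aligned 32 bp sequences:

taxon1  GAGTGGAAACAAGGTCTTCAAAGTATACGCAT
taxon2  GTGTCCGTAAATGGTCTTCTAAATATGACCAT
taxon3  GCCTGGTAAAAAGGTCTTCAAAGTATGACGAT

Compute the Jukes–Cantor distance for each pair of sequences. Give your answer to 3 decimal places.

taxon1–taxon2: 12/32 sites differ → p = 0.375, d = −0.75 ln(1 − 0.5) = 0.519860 ≈ 0.520.
taxon1–taxon3: 8/32 sites differ → p = 0.25, d = −0.75 ln(1 − 0.333333) = 0.304098 ≈ 0.304.
taxon2–taxon3: 10/32 sites differ → p = 0.3125, d = −0.75 ln(1 − 0.416667) = 0.404248 ≈ 0.404.

d(taxon1,taxon2) = 0.520, d(taxon1,taxon3) = 0.304, d(taxon2,taxon3) = 0.404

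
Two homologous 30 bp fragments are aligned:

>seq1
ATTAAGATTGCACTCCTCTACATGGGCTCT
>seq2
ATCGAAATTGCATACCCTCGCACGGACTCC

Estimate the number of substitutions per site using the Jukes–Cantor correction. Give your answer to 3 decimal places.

0.572

The sequences differ at 12 of 30 sites, so p = 12/30 = 0.4.
d = −(3/4) ln(1 − 4p/3) = −0.75 ln(1 − 0.533333) = −0.75 ln(0.466667)
  = −0.75 × (-0.762139) = 0.571604 substitutions/site.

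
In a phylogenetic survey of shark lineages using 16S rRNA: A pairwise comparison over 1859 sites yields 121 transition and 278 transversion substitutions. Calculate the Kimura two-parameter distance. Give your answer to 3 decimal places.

0.253

P = 121/1859 ≈ 0.065089 and Q = 278/1859 ≈ 0.149543.
Under the Kimura two-parameter model, d = −½ ln(1 − 2P − Q) − ¼ ln(1 − 2Q).
1 − 2P − Q = 0.720279, giving −½ ln(0.720279) = 0.164058.
1 − 2Q = 0.700914, giving −¼ ln(0.700914) = 0.088843.
d = 0.164058 + 0.088843 = 0.252901.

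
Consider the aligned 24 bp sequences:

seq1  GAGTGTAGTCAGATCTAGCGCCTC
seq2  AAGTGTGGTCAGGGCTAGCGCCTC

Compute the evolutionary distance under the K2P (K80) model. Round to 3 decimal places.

Of 24 sites, 3 differences are transitions and 1 are transversions, so P = 3/24 = 0.125 and Q = 1/24 ≈ 0.041667.
Under the Kimura two-parameter model, d = −½ ln(1 − 2P − Q) − ¼ ln(1 − 2Q).
1 − 2P − Q = 0.708333, giving −½ ln(0.708333) = 0.172420.
1 − 2Q = 0.916666, giving −¼ ln(0.916666) = 0.021753.
d = 0.172420 + 0.021753 = 0.194173.

0.194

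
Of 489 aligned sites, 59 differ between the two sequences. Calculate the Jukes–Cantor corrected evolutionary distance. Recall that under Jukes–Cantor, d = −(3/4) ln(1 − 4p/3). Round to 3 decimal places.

p = 59/489 ≈ 0.120654.
d = −(3/4) ln(1 − 4p/3) = −0.75 ln(1 − 0.160872) = −0.75 ln(0.839128)
  = −0.75 × (-0.175392) = 0.131544 substitutions/site.

0.132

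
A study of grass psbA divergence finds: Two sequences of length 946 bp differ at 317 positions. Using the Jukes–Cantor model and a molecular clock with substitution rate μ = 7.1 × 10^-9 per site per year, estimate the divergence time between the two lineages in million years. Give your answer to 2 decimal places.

31.27

p = 317/946 ≈ 0.335095.
d = −(3/4) ln(1 − 4p/3) = −0.75 ln(1 − 0.446793) = −0.75 ln(0.553207)
  = −0.75 × (-0.592023) = 0.444017 substitutions/site.
Under a molecular clock d = 2μt, so t = d/(2μ) = 0.444017 / (2 × 7.1 × 10^-9) = 31.27 million years.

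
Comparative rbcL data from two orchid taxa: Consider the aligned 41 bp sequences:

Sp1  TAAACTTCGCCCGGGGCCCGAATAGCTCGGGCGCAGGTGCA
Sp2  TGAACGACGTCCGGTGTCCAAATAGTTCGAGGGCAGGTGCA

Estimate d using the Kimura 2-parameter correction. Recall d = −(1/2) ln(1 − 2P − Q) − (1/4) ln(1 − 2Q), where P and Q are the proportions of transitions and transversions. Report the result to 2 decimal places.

Of 41 sites, 6 differences are transitions and 4 are transversions, so P = 6/41 ≈ 0.146341 and Q = 4/41 ≈ 0.097561.
Under the Kimura two-parameter model, d = −½ ln(1 − 2P − Q) − ¼ ln(1 − 2Q).
1 − 2P − Q = 0.609757, giving −½ ln(0.609757) = 0.247347.
1 − 2Q = 0.804878, giving −¼ ln(0.804878) = 0.054266.
d = 0.247347 + 0.054266 = 0.301613.

0.30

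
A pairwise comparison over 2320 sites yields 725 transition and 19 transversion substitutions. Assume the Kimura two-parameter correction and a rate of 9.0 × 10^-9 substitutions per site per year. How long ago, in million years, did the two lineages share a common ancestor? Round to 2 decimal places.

P = 725/2320 = 0.3125 and Q = 19/2320 ≈ 0.00819.
Under the Kimura two-parameter model, d = −½ ln(1 − 2P − Q) − ¼ ln(1 − 2Q).
1 − 2P − Q = 0.36681, giving −½ ln(0.36681) = 0.501456.
1 − 2Q = 0.98362, giving −¼ ln(0.98362) = 0.004129.
d = 0.501456 + 0.004129 = 0.505585.
Under a molecular clock d = 2μt, so t = d/(2μ) = 0.505585 / (2 × 9.0 × 10^-9) = 28.09 million years.

28.09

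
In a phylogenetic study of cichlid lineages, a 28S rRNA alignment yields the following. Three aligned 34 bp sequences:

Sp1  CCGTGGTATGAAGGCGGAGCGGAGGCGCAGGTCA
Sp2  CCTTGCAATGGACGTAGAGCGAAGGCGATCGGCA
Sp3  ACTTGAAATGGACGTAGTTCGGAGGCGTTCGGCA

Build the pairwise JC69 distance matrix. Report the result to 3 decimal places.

Sp1–Sp2: 12/34 sites differ → p ≈ 0.352941, d = −0.75 ln(1 − 0.470588) = 0.476991 ≈ 0.477.
Sp1–Sp3: 14/34 sites differ → p ≈ 0.411765, d = −0.75 ln(1 − 0.54902) = 0.597249 ≈ 0.597.
Sp2–Sp3: 6/34 sites differ → p ≈ 0.176471, d = −0.75 ln(1 − 0.235295) = 0.201199 ≈ 0.201.

d(Sp1,Sp2) = 0.477, d(Sp1,Sp3) = 0.597, d(Sp2,Sp3) = 0.201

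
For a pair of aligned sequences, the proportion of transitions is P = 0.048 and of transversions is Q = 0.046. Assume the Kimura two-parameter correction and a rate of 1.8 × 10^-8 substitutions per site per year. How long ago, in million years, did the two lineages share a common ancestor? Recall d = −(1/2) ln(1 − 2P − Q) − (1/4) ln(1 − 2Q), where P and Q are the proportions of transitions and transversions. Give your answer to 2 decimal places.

2.80

Under the Kimura two-parameter model, d = −½ ln(1 − 2P − Q) − ¼ ln(1 − 2Q).
1 − 2P − Q = 0.858, giving −½ ln(0.858) = 0.076576.
1 − 2Q = 0.908, giving −¼ ln(0.908) = 0.024128.
d = 0.076576 + 0.024128 = 0.100704.
Under a molecular clock d = 2μt, so t = d/(2μ) = 0.100704 / (2 × 1.8 × 10^-8) = 2.80 million years.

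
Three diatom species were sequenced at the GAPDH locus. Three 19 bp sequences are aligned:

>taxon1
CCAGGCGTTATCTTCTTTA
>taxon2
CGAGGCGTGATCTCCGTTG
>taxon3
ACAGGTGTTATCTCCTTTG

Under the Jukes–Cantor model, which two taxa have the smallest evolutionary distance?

taxon1 and taxon3

taxon1–taxon2: 5/19 differ, p = 0.263, d = 0.324.
taxon1–taxon3: 4/19 differ, p = 0.211, d = 0.247.
taxon2–taxon3: 5/19 differ, p = 0.263, d = 0.324.
The smallest distance is between taxon1 and taxon3.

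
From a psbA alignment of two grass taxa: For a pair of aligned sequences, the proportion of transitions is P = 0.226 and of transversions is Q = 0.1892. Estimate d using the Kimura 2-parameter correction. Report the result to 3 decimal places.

0.631

Under the Kimura two-parameter model, d = −½ ln(1 − 2P − Q) − ¼ ln(1 − 2Q).
1 − 2P − Q = 0.3588, giving −½ ln(0.3588) = 0.512495.
1 − 2Q = 0.6216, giving −¼ ln(0.6216) = 0.118865.
d = 0.512495 + 0.118865 = 0.631360.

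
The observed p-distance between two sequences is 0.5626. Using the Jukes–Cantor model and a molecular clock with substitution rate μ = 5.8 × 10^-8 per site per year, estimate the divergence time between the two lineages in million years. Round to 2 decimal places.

d = −(3/4) ln(1 − 4p/3) = −0.75 ln(1 − 0.750133) = −0.75 ln(0.249867)
  = −0.75 × (-1.386827) = 1.040120 substitutions/site.
Under a molecular clock d = 2μt, so t = d/(2μ) = 1.040120 / (2 × 5.8 × 10^-8) = 8.97 million years.

8.97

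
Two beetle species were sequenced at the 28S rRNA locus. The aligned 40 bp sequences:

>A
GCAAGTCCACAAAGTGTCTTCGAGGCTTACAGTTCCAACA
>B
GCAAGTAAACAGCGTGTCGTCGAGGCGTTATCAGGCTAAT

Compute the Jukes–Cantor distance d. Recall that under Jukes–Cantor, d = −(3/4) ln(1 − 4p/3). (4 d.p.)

0.5716

The sequences differ at 16 of 40 sites, so p = 16/40 = 0.4.
d = −(3/4) ln(1 − 4p/3) = −0.75 ln(1 − 0.533333) = −0.75 ln(0.466667)
  = −0.75 × (-0.762139) = 0.571604 substitutions/site.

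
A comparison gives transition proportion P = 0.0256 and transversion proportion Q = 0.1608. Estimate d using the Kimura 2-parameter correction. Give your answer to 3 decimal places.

Under the Kimura two-parameter model, d = −½ ln(1 − 2P − Q) − ¼ ln(1 − 2Q).
1 − 2P − Q = 0.788, giving −½ ln(0.788) = 0.119129.
1 − 2Q = 0.6784, giving −¼ ln(0.6784) = 0.097005.
d = 0.119129 + 0.097005 = 0.216134.

0.216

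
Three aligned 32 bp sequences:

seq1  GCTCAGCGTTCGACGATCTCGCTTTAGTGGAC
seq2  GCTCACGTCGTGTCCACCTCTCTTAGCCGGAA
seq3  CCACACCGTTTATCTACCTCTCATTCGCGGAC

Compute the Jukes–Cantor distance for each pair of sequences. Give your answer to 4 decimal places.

d(seq1,seq2) = 0.7356, d(seq1,seq3) = 0.5199, d(seq2,seq3) = 0.5851

seq1–seq2: 15/32 sites differ → p = 0.46875, d = −0.75 ln(1 − 0.625) = 0.735622 ≈ 0.7356.
seq1–seq3: 12/32 sites differ → p = 0.375, d = −0.75 ln(1 − 0.5) = 0.519860 ≈ 0.5199.
seq2–seq3: 13/32 sites differ → p = 0.40625, d = −0.75 ln(1 − 0.541667) = 0.585119 ≈ 0.5851.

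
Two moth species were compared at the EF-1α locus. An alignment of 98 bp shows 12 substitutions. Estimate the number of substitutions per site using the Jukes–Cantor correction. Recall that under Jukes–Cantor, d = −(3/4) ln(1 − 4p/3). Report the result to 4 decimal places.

0.1337

p = 12/98 ≈ 0.122449.
d = −(3/4) ln(1 − 4p/3) = −0.75 ln(1 − 0.163265) = −0.75 ln(0.836735)
  = −0.75 × (-0.178248) = 0.133686 substitutions/site.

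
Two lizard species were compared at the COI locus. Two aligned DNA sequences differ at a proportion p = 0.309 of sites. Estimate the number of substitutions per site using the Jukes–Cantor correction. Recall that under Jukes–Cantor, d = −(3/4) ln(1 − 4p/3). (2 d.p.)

d = −(3/4) ln(1 − 4p/3) = −0.75 ln(1 − 0.412) = −0.75 ln(0.588)
  = −0.75 × (-0.531028) = 0.398271 substitutions/site.

0.40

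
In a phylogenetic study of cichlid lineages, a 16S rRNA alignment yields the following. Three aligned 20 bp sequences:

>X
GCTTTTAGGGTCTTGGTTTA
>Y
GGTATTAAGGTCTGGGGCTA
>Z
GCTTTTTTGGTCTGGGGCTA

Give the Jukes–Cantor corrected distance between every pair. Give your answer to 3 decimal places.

X–Y: 6/20 sites differ → p = 0.3, d = −0.75 ln(1 − 0.4) = 0.383119 ≈ 0.383.
X–Z: 5/20 sites differ → p = 0.25, d = −0.75 ln(1 − 0.333333) = 0.304098 ≈ 0.304.
Y–Z: 4/20 sites differ → p = 0.2, d = −0.75 ln(1 − 0.266667) = 0.232617 ≈ 0.233.

d(X,Y) = 0.383, d(X,Z) = 0.304, d(Y,Z) = 0.233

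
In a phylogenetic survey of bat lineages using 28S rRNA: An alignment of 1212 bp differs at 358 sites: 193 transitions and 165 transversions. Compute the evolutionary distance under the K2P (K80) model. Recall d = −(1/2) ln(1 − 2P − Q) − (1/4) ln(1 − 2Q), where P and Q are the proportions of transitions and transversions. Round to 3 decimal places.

0.383

P = 193/1212 ≈ 0.159241 and Q = 165/1212 ≈ 0.136139.
Under the Kimura two-parameter model, d = −½ ln(1 − 2P − Q) − ¼ ln(1 − 2Q).
1 − 2P − Q = 0.545379, giving −½ ln(0.545379) = 0.303137.
1 − 2Q = 0.727722, giving −¼ ln(0.727722) = 0.079459.
d = 0.303137 + 0.079459 = 0.382596.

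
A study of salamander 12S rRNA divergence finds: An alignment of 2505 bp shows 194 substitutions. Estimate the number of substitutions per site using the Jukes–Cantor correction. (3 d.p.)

0.082

p = 194/2505 ≈ 0.077445.
d = −(3/4) ln(1 − 4p/3) = −0.75 ln(1 − 0.10326) = −0.75 ln(0.89674)
  = −0.75 × (-0.108989) = 0.081742 substitutions/site.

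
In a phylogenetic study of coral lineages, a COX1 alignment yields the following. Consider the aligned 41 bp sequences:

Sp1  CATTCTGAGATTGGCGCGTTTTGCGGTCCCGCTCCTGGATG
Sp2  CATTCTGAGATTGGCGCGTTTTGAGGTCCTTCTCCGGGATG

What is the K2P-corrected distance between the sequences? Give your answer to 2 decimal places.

Of 41 sites, 1 differences are transitions and 3 are transversions, so P = 1/41 ≈ 0.02439 and Q = 3/41 ≈ 0.073171.
Under the Kimura two-parameter model, d = −½ ln(1 − 2P − Q) − ¼ ln(1 − 2Q).
1 − 2P − Q = 0.878049, giving −½ ln(0.878049) = 0.065026.
1 − 2Q = 0.853658, giving −¼ ln(0.853658) = 0.039556.
d = 0.065026 + 0.039556 = 0.104582.

0.10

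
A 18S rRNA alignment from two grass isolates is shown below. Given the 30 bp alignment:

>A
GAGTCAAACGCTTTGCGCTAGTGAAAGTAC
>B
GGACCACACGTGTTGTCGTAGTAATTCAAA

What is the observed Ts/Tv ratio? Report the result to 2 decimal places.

Transitions are A↔G and C↔T; transversions are all other mismatches.
Transitions: 6. Transversions: 9.
R = 6/9 = 0.666666… ≈ 0.67 (to 2 d.p.).

0.67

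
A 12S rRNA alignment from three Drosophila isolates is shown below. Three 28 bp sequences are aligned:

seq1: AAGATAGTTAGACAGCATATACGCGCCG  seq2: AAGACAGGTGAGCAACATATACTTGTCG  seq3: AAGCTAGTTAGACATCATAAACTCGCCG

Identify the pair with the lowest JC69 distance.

seq1–seq2: 9/28 differ, p = 0.321, d = 0.420.
seq1–seq3: 4/28 differ, p = 0.143, d = 0.158.
seq2–seq3: 10/28 differ, p = 0.357, d = 0.485.
The smallest distance is between seq1 and seq3.

seq1 and seq3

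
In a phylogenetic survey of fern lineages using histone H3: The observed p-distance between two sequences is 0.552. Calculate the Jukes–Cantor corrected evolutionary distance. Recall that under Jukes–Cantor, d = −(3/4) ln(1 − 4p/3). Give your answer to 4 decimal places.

d = −(3/4) ln(1 − 4p/3) = −0.75 ln(1 − 0.736) = −0.75 ln(0.264)
  = −0.75 × (-1.331806) = 0.998855 substitutions/site.

0.9989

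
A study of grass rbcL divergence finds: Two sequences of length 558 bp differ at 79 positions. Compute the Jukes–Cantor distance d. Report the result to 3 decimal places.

0.157

p = 79/558 ≈ 0.141577.
d = −(3/4) ln(1 − 4p/3) = −0.75 ln(1 − 0.188769) = −0.75 ln(0.811231)
  = −0.75 × (-0.209202) = 0.156902 substitutions/site.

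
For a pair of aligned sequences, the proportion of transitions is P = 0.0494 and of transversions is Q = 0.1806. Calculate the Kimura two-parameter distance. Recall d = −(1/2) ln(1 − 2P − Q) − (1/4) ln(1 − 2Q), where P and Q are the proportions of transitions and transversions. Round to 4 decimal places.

0.2759

Under the Kimura two-parameter model, d = −½ ln(1 − 2P − Q) − ¼ ln(1 − 2Q).
1 − 2P − Q = 0.7206, giving −½ ln(0.7206) = 0.163836.
1 − 2Q = 0.6388, giving −¼ ln(0.6388) = 0.112041.
d = 0.163836 + 0.112041 = 0.275877.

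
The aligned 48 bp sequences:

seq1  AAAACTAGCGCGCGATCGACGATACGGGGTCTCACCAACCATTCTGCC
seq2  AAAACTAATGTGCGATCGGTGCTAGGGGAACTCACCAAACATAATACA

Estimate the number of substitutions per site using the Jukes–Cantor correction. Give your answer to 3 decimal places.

The sequences differ at 14 of 48 sites, so p = 14/48 ≈ 0.291667.
d = −(3/4) ln(1 − 4p/3) = −0.75 ln(1 − 0.388889) = −0.75 ln(0.611111)
  = −0.75 × (-0.492477) = 0.369358 substitutions/site.

0.369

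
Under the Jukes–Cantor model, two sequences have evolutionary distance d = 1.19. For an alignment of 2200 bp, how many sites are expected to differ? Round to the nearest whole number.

1312

Invert JC69: p = (3/4)(1 − e^(−4d/3)) = 0.75 × (1 − e^(-1.586667)) = 0.75 × (1 − 0.204606) = 0.596546.
Expected differing sites = pL ≈ 0.596546 × 2200 = 1312.4012 ≈ 1312.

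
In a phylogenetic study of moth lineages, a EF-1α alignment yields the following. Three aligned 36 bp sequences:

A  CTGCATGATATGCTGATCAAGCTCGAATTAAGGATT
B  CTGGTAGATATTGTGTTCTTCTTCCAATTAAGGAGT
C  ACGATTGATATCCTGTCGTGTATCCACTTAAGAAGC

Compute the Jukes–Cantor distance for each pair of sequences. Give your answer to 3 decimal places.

A–B: 12/36 sites differ → p ≈ 0.333333, d = −0.75 ln(1 − 0.444444) = 0.440839 ≈ 0.441.
A–C: 17/36 sites differ → p ≈ 0.472222, d = −0.75 ln(1 − 0.629629) = 0.744938 ≈ 0.745.
B–C: 14/36 sites differ → p ≈ 0.388889, d = −0.75 ln(1 − 0.518519) = 0.548166 ≈ 0.548.

d(A,B) = 0.441, d(A,C) = 0.745, d(B,C) = 0.548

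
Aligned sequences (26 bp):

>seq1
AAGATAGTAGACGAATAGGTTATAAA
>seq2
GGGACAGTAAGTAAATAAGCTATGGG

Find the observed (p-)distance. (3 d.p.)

The sequences differ at 12 of 26 positions.
p = 12/26 = 0.461538… ≈ 0.462 (to 3 d.p.).

0.462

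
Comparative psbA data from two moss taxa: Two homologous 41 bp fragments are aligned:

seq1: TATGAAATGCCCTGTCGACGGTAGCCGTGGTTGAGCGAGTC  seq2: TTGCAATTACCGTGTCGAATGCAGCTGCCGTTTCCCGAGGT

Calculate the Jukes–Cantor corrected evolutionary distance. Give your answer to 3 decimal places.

The sequences differ at 17 of 41 sites, so p = 17/41 ≈ 0.414634.
d = −(3/4) ln(1 − 4p/3) = −0.75 ln(1 − 0.552845) = −0.75 ln(0.447155)
  = −0.75 × (-0.804850) = 0.603638 substitutions/site.

0.604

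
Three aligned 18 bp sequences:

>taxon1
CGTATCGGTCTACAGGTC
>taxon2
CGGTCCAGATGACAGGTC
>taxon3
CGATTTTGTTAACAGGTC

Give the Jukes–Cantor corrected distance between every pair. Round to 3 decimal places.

taxon1–taxon2: 7/18 sites differ → p ≈ 0.388889, d = −0.75 ln(1 − 0.518519) = 0.548166 ≈ 0.548.
taxon1–taxon3: 6/18 sites differ → p ≈ 0.333333, d = −0.75 ln(1 − 0.444444) = 0.440839 ≈ 0.441.
taxon2–taxon3: 6/18 sites differ → p ≈ 0.333333, d = −0.75 ln(1 − 0.444444) = 0.440839 ≈ 0.441.

d(taxon1,taxon2) = 0.548, d(taxon1,taxon3) = 0.441, d(taxon2,taxon3) = 0.441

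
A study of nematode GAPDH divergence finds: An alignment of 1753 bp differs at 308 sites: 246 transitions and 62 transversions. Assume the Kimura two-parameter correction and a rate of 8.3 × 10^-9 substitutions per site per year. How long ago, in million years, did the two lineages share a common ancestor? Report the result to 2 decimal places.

12.55

P = 246/1753 ≈ 0.140331 and Q = 62/1753 ≈ 0.035368.
Under the Kimura two-parameter model, d = −½ ln(1 − 2P − Q) − ¼ ln(1 − 2Q).
1 − 2P − Q = 0.68397, giving −½ ln(0.68397) = 0.189921.
1 − 2Q = 0.929264, giving −¼ ln(0.929264) = 0.018341.
d = 0.189921 + 0.018341 = 0.208262.
Under a molecular clock d = 2μt, so t = d/(2μ) = 0.208262 / (2 × 8.3 × 10^-9) = 12.55 million years.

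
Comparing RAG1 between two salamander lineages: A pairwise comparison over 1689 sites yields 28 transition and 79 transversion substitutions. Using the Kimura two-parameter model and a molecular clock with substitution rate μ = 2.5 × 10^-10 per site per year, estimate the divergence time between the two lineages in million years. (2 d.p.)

P = 28/1689 ≈ 0.016578 and Q = 79/1689 ≈ 0.046773.
Under the Kimura two-parameter model, d = −½ ln(1 − 2P − Q) − ¼ ln(1 − 2Q).
1 − 2P − Q = 0.920071, giving −½ ln(0.920071) = 0.041652.
1 − 2Q = 0.906454, giving −¼ ln(0.906454) = 0.024554.
d = 0.041652 + 0.024554 = 0.066206.
Under a molecular clock d = 2μt, so t = d/(2μ) = 0.066206 / (2 × 2.5 × 10^-10) = 132.41 million years.

132.41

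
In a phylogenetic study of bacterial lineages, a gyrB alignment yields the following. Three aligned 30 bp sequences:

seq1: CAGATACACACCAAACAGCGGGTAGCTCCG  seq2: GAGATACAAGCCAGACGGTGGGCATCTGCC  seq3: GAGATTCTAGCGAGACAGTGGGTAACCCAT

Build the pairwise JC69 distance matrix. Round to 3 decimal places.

seq1–seq2: 10/30 sites differ → p ≈ 0.333333, d = −0.75 ln(1 − 0.444444) = 0.440839 ≈ 0.441.
seq1–seq3: 12/30 sites differ → p = 0.4, d = −0.75 ln(1 − 0.533333) = 0.571605 ≈ 0.572.
seq2–seq3: 10/30 sites differ → p ≈ 0.333333, d = −0.75 ln(1 − 0.444444) = 0.440839 ≈ 0.441.

d(seq1,seq2) = 0.441, d(seq1,seq3) = 0.572, d(seq2,seq3) = 0.441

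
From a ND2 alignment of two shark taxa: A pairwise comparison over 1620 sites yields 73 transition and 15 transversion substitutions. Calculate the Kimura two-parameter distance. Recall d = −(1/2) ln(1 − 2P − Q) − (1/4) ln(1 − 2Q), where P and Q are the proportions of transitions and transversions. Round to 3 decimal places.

P = 73/1620 ≈ 0.045062 and Q = 15/1620 ≈ 0.009259.
Under the Kimura two-parameter model, d = −½ ln(1 − 2P − Q) − ¼ ln(1 − 2Q).
1 − 2P − Q = 0.900617, giving −½ ln(0.900617) = 0.052338.
1 − 2Q = 0.981482, giving −¼ ln(0.981482) = 0.004673.
d = 0.052338 + 0.004673 = 0.057011.

0.057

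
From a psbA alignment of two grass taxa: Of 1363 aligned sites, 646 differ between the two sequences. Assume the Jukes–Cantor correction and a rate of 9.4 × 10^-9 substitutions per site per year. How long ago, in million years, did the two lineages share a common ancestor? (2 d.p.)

39.87

p = 646/1363 ≈ 0.473955.
d = −(3/4) ln(1 − 4p/3) = −0.75 ln(1 − 0.63194) = −0.75 ln(0.36806)
  = −0.75 × (-0.999509) = 0.749632 substitutions/site.
Under a molecular clock d = 2μt, so t = d/(2μ) = 0.749632 / (2 × 9.4 × 10^-9) = 39.87 million years.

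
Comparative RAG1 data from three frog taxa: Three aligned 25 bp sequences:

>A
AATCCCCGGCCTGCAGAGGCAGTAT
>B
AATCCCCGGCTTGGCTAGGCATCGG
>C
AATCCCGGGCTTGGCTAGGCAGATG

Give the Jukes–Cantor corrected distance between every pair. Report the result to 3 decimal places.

d(A,B) = 0.417, d(A,C) = 0.417, d(B,C) = 0.180

A–B: 8/25 sites differ → p = 0.32, d = −0.75 ln(1 − 0.426667) = 0.417216 ≈ 0.417.
A–C: 8/25 sites differ → p = 0.32, d = −0.75 ln(1 − 0.426667) = 0.417216 ≈ 0.417.
B–C: 4/25 sites differ → p = 0.16, d = −0.75 ln(1 − 0.213333) = 0.179963 ≈ 0.180.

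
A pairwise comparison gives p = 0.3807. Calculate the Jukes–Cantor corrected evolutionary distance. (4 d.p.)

d = −(3/4) ln(1 − 4p/3) = −0.75 ln(1 − 0.5076) = −0.75 ln(0.4924)
  = −0.75 × (-0.708464) = 0.531348 substitutions/site.

0.5313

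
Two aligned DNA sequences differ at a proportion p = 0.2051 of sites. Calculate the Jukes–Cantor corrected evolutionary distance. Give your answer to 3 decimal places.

d = −(3/4) ln(1 − 4p/3) = −0.75 ln(1 − 0.273467) = −0.75 ln(0.726533)
  = −0.75 × (-0.319471) = 0.239603 substitutions/site.

0.240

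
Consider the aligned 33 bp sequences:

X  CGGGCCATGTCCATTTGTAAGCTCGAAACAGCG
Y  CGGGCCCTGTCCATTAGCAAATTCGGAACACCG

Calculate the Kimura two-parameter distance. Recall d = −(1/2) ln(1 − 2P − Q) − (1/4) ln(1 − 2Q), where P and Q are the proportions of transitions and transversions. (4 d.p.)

0.2529

Of 33 sites, 4 differences are transitions and 3 are transversions, so P = 4/33 ≈ 0.121212 and Q = 3/33 ≈ 0.090909.
Under the Kimura two-parameter model, d = −½ ln(1 − 2P − Q) − ¼ ln(1 − 2Q).
1 − 2P − Q = 0.666667, giving −½ ln(0.666667) = 0.202732.
1 − 2Q = 0.818182, giving −¼ ln(0.818182) = 0.050168.
d = 0.202732 + 0.050168 = 0.252900.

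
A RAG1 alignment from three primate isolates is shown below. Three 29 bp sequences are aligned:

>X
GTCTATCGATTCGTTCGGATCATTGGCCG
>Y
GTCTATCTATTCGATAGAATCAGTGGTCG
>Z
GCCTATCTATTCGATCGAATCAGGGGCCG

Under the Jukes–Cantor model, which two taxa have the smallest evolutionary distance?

X–Y: 6/29 differ, p = 0.207, d = 0.242.
X–Z: 6/29 differ, p = 0.207, d = 0.242.
Y–Z: 4/29 differ, p = 0.138, d = 0.152.
The smallest distance is between Y and Z.

Y and Z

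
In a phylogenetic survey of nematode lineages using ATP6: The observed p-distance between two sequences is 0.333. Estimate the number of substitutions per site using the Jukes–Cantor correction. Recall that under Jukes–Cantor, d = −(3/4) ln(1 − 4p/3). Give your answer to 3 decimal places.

0.440

d = −(3/4) ln(1 − 4p/3) = −0.75 ln(1 − 0.444) = −0.75 ln(0.556)
  = −0.75 × (-0.586987) = 0.440240 substitutions/site.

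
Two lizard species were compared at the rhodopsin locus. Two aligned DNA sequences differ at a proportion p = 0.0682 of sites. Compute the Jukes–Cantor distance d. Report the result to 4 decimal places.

0.0715

d = −(3/4) ln(1 − 4p/3) = −0.75 ln(1 − 0.090933) = −0.75 ln(0.909067)
  = −0.75 × (-0.095336) = 0.071502 substitutions/site.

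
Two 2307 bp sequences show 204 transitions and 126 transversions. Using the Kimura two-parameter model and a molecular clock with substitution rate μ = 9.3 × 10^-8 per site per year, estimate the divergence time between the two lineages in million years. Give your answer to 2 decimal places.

0.86

P = 204/2307 ≈ 0.088427 and Q = 126/2307 ≈ 0.054616.
Under the Kimura two-parameter model, d = −½ ln(1 − 2P − Q) − ¼ ln(1 − 2Q).
1 − 2P − Q = 0.76853, giving −½ ln(0.76853) = 0.131638.
1 − 2Q = 0.890768, giving −¼ ln(0.890768) = 0.028918.
d = 0.131638 + 0.028918 = 0.160556.
Under a molecular clock d = 2μt, so t = d/(2μ) = 0.160556 / (2 × 9.3 × 10^-8) = 0.86 million years.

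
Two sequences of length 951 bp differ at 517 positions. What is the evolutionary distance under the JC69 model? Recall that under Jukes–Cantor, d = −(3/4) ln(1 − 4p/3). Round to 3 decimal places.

p = 517/951 ≈ 0.543638.
d = −(3/4) ln(1 − 4p/3) = −0.75 ln(1 − 0.724851) = −0.75 ln(0.275149)
  = −0.75 × (-1.290443) = 0.967832 substitutions/site.

0.968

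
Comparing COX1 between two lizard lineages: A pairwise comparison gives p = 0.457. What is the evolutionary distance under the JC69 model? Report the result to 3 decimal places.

0.705

d = −(3/4) ln(1 − 4p/3) = −0.75 ln(1 − 0.609333) = −0.75 ln(0.390667)
  = −0.75 × (-0.939900) = 0.704925 substitutions/site.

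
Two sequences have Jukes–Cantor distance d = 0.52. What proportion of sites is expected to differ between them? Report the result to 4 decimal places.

0.3751

p = (3/4)(1 − e^(−4d/3)) = 0.75 × (1 − e^(-0.693333)) = 0.75 × (1 − 0.499907) = 0.375070.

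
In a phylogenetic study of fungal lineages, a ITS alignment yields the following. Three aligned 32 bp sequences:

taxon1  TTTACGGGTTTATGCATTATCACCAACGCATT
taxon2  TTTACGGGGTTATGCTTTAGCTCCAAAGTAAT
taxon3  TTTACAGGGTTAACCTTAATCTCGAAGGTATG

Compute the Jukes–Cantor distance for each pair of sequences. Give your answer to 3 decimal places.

d(taxon1,taxon2) = 0.259, d(taxon1,taxon3) = 0.460, d(taxon2,taxon3) = 0.353

taxon1–taxon2: 7/32 sites differ → p = 0.21875, d = −0.75 ln(1 − 0.291667) = 0.258631 ≈ 0.259.
taxon1–taxon3: 11/32 sites differ → p = 0.34375, d = −0.75 ln(1 − 0.458333) = 0.459828 ≈ 0.460.
taxon2–taxon3: 9/32 sites differ → p = 0.28125, d = −0.75 ln(1 − 0.375) = 0.352503 ≈ 0.353.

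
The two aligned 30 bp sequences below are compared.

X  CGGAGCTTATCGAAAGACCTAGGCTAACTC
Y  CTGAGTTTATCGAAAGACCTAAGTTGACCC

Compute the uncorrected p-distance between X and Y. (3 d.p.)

The sequences differ at 6 of 30 positions (sites 2, 6, 22, 24, 26, 29).
p = 6/30 = 0.200.

0.200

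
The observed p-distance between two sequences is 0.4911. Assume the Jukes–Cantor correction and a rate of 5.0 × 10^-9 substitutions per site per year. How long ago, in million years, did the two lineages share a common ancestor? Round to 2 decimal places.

d = −(3/4) ln(1 − 4p/3) = −0.75 ln(1 − 0.6548) = −0.75 ln(0.3452)
  = −0.75 × (-1.063631) = 0.797723 substitutions/site.
Under a molecular clock d = 2μt, so t = d/(2μ) = 0.797723 / (2 × 5.0 × 10^-9) = 79.77 million years.

79.77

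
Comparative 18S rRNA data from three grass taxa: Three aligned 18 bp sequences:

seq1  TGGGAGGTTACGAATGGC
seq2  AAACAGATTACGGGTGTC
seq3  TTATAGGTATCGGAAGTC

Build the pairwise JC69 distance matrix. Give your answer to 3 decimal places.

seq1–seq2: 8/18 sites differ → p ≈ 0.444444, d = −0.75 ln(1 − 0.592592) = 0.673455 ≈ 0.673.
seq1–seq3: 8/18 sites differ → p ≈ 0.444444, d = −0.75 ln(1 − 0.592592) = 0.673455 ≈ 0.673.
seq2–seq3: 8/18 sites differ → p ≈ 0.444444, d = −0.75 ln(1 − 0.592592) = 0.673455 ≈ 0.673.

d(seq1,seq2) = 0.673, d(seq1,seq3) = 0.673, d(seq2,seq3) = 0.673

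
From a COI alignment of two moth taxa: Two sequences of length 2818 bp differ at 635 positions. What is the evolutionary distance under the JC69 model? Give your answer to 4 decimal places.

0.2680

p = 635/2818 ≈ 0.225337.
d = −(3/4) ln(1 − 4p/3) = −0.75 ln(1 − 0.300449) = −0.75 ln(0.699551)
  = −0.75 × (-0.357317) = 0.267988 substitutions/site.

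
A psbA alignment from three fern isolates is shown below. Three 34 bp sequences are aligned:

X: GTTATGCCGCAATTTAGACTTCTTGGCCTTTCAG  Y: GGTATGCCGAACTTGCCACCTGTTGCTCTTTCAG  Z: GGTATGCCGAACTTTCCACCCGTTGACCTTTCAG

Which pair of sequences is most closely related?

Y and Z

X–Y: 10/34 differ, p = 0.294, d = 0.373.
X–Z: 9/34 differ, p = 0.265, d = 0.326.
Y–Z: 4/34 differ, p = 0.118, d = 0.128.
The smallest distance is between Y and Z.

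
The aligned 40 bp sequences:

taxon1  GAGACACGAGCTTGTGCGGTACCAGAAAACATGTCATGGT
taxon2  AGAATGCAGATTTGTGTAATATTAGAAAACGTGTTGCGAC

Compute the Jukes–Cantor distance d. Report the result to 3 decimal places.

0.824

The sequences differ at 20 of 40 sites, so p = 20/40 = 0.5.
d = −(3/4) ln(1 − 4p/3) = −0.75 ln(1 − 0.666667) = −0.75 ln(0.333333)
  = −0.75 × (-1.098613) = 0.823960 substitutions/site.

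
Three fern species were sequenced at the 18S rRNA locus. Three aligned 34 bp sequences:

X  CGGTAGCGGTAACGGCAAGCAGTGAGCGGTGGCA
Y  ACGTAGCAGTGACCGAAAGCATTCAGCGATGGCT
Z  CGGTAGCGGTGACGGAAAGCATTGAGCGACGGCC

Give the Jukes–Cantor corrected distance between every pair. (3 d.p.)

d(X,Y) = 0.373, d(X,Z) = 0.201, d(Y,Z) = 0.241

X–Y: 10/34 sites differ → p ≈ 0.294118, d = −0.75 ln(1 − 0.392157) = 0.373379 ≈ 0.373.
X–Z: 6/34 sites differ → p ≈ 0.176471, d = −0.75 ln(1 − 0.235295) = 0.201199 ≈ 0.201.
Y–Z: 7/34 sites differ → p ≈ 0.205882, d = −0.75 ln(1 − 0.274509) = 0.240680 ≈ 0.241.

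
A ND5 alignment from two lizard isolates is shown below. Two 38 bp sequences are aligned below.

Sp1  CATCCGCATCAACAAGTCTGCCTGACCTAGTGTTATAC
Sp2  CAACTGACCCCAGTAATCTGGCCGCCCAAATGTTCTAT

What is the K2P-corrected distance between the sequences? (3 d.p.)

0.619

Of 38 sites, 6 differences are transitions and 10 are transversions, so P = 6/38 ≈ 0.157895 and Q = 10/38 ≈ 0.263158.
Under the Kimura two-parameter model, d = −½ ln(1 − 2P − Q) − ¼ ln(1 − 2Q).
1 − 2P − Q = 0.421052, giving −½ ln(0.421052) = 0.432499.
1 − 2Q = 0.473684, giving −¼ ln(0.473684) = 0.186804.
d = 0.432499 + 0.186804 = 0.619303.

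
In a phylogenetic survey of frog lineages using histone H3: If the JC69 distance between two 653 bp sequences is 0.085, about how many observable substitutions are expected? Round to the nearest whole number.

Invert JC69: p = (3/4)(1 − e^(−4d/3)) = 0.75 × (1 − e^(-0.113333)) = 0.75 × (1 − 0.892853) = 0.080360.
Expected differing sites = pL ≈ 0.080360 × 653 = 52.47508 ≈ 52.

52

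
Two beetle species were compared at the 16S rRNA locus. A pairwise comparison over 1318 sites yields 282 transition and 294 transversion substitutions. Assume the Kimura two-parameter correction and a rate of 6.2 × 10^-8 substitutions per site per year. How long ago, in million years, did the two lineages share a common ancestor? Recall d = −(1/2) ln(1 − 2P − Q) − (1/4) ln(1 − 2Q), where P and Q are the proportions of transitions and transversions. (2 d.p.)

5.44

P = 282/1318 ≈ 0.213961 and Q = 294/1318 ≈ 0.223065.
Under the Kimura two-parameter model, d = −½ ln(1 − 2P − Q) − ¼ ln(1 − 2Q).
1 − 2P − Q = 0.349013, giving −½ ln(0.349013) = 0.526323.
1 − 2Q = 0.55387, giving −¼ ln(0.55387) = 0.147706.
d = 0.526323 + 0.147706 = 0.674029.
Under a molecular clock d = 2μt, so t = d/(2μ) = 0.674029 / (2 × 6.2 × 10^-8) = 5.44 million years.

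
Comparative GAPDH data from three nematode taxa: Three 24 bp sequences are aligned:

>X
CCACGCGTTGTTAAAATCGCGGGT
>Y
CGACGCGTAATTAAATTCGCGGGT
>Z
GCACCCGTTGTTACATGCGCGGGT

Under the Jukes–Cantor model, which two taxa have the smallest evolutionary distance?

X–Y: 4/24 differ, p = 0.167, d = 0.188.
X–Z: 5/24 differ, p = 0.208, d = 0.244.
Y–Z: 7/24 differ, p = 0.292, d = 0.369.
The smallest distance is between X and Y.

X and Y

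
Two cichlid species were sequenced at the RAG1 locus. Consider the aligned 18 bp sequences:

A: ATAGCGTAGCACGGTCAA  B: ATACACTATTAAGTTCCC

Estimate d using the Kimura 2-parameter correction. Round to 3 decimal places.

Of 18 sites, 1 differences are transitions and 8 are transversions, so P = 1/18 ≈ 0.055556 and Q = 8/18 ≈ 0.444444.
Under the Kimura two-parameter model, d = −½ ln(1 − 2P − Q) − ¼ ln(1 − 2Q).
1 − 2P − Q = 0.444444, giving −½ ln(0.444444) = 0.405466.
1 − 2Q = 0.111112, giving −¼ ln(0.111112) = 0.549304.
d = 0.405466 + 0.549304 = 0.954770.

0.955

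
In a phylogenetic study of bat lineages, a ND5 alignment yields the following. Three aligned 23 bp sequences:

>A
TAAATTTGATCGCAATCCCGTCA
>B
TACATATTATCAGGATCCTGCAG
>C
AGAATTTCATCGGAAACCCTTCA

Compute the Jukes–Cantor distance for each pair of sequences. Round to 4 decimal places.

A–B: 10/23 sites differ → p ≈ 0.434783, d = −0.75 ln(1 − 0.579711) = 0.650110 ≈ 0.6501.
A–C: 6/23 sites differ → p ≈ 0.26087, d = −0.75 ln(1 − 0.347827) = 0.320584 ≈ 0.3206.
B–C: 13/23 sites differ → p ≈ 0.565217, d = −0.75 ln(1 − 0.753623) = 1.050669 ≈ 1.0507.

d(A,B) = 0.6501, d(A,C) = 0.3206, d(B,C) = 1.0507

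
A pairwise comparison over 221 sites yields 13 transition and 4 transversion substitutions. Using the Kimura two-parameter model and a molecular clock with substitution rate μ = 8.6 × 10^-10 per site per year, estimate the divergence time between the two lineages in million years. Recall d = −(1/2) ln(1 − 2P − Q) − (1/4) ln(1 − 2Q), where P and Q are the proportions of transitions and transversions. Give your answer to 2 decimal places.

P = 13/221 ≈ 0.058824 and Q = 4/221 ≈ 0.0181.
Under the Kimura two-parameter model, d = −½ ln(1 − 2P − Q) − ¼ ln(1 − 2Q).
1 − 2P − Q = 0.864252, giving −½ ln(0.864252) = 0.072945.
1 − 2Q = 0.9638, giving −¼ ln(0.9638) = 0.009218.
d = 0.072945 + 0.009218 = 0.082163.
Under a molecular clock d = 2μt, so t = d/(2μ) = 0.082163 / (2 × 8.6 × 10^-10) = 47.77 million years.

47.77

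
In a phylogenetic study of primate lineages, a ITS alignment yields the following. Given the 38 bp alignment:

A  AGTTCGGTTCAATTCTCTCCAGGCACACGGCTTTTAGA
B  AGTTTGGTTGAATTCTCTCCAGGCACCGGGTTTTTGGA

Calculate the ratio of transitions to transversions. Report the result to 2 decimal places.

1.00

Transitions are A↔G and C↔T; transversions are all other mismatches.
Transitions: 3. Transversions: 3.
R = 3/3 = 1.00.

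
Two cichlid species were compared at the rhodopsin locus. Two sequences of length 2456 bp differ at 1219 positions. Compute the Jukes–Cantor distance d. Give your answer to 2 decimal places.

p = 1219/2456 ≈ 0.496336.
d = −(3/4) ln(1 − 4p/3) = −0.75 ln(1 − 0.661781) = −0.75 ln(0.338219)
  = −0.75 × (-1.084062) = 0.813047 substitutions/site.

0.81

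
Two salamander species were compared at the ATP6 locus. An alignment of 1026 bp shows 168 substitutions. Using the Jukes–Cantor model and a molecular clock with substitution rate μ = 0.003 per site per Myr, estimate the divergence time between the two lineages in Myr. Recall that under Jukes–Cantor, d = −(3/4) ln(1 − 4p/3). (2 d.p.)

30.79

p = 168/1026 ≈ 0.163743.
d = −(3/4) ln(1 − 4p/3) = −0.75 ln(1 − 0.218324) = −0.75 ln(0.781676)
  = −0.75 × (-0.246315) = 0.184736 substitutions/site.
Under a molecular clock d = 2μt, so t = d/(2μ) = 0.184736 / (2 × 0.003) = 30.79 Myr.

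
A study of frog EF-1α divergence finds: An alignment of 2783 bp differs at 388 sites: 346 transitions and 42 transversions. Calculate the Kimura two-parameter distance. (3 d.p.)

0.161

P = 346/2783 ≈ 0.124326 and Q = 42/2783 ≈ 0.015092.
Under the Kimura two-parameter model, d = −½ ln(1 − 2P − Q) − ¼ ln(1 − 2Q).
1 − 2P − Q = 0.736256, giving −½ ln(0.736256) = 0.153089.
1 − 2Q = 0.969816, giving −¼ ln(0.969816) = 0.007662.
d = 0.153089 + 0.007662 = 0.160751.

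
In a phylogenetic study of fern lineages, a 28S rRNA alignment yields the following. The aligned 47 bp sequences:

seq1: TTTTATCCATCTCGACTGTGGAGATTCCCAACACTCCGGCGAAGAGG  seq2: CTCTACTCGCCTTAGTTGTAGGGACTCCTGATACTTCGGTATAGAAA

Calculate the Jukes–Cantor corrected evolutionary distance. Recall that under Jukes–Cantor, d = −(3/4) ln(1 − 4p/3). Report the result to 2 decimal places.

The sequences differ at 22 of 47 sites, so p = 22/47 ≈ 0.468085.
d = −(3/4) ln(1 − 4p/3) = −0.75 ln(1 − 0.624113) = −0.75 ln(0.375887)
  = −0.75 × (-0.978467) = 0.733850 substitutions/site.

0.73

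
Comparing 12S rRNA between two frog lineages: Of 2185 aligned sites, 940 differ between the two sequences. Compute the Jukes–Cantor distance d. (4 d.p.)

0.6393

p = 940/2185 ≈ 0.430206.
d = −(3/4) ln(1 − 4p/3) = −0.75 ln(1 − 0.573608) = −0.75 ln(0.426392)
  = −0.75 × (-0.852396) = 0.639297 substitutions/site.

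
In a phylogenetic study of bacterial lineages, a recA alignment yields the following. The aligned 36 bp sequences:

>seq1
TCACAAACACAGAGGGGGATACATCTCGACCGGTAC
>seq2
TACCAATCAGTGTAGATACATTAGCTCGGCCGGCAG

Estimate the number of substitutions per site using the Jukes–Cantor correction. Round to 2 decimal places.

0.82

The sequences differ at 18 of 36 sites, so p = 18/36 = 0.5.
d = −(3/4) ln(1 − 4p/3) = −0.75 ln(1 − 0.666667) = −0.75 ln(0.333333)
  = −0.75 × (-1.098613) = 0.823960 substitutions/site.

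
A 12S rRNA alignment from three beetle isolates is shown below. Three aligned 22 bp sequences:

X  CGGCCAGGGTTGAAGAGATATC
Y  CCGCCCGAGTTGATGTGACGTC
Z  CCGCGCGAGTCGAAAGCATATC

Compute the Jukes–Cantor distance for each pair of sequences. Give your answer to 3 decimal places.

d(X,Y) = 0.414, d(X,Z) = 0.497, d(Y,Z) = 0.497

X–Y: 7/22 sites differ → p ≈ 0.318182, d = −0.75 ln(1 − 0.424243) = 0.414052 ≈ 0.414.
X–Z: 8/22 sites differ → p ≈ 0.363636, d = −0.75 ln(1 − 0.484848) = 0.497470 ≈ 0.497.
Y–Z: 8/22 sites differ → p ≈ 0.363636, d = −0.75 ln(1 − 0.484848) = 0.497470 ≈ 0.497.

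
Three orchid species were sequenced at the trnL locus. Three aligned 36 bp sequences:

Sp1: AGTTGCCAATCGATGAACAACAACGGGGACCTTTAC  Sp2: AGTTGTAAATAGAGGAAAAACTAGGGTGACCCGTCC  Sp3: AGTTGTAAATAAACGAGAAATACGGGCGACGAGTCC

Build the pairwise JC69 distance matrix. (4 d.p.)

Sp1–Sp2: 11/36 sites differ → p ≈ 0.305556, d = −0.75 ln(1 − 0.407408) = 0.392437 ≈ 0.3924.
Sp1–Sp3: 15/36 sites differ → p ≈ 0.416667, d = −0.75 ln(1 − 0.555556) = 0.608198 ≈ 0.6082.
Sp2–Sp3: 9/36 sites differ → p = 0.25, d = −0.75 ln(1 − 0.333333) = 0.304098 ≈ 0.3041.

d(Sp1,Sp2) = 0.3924, d(Sp1,Sp3) = 0.6082, d(Sp2,Sp3) = 0.3041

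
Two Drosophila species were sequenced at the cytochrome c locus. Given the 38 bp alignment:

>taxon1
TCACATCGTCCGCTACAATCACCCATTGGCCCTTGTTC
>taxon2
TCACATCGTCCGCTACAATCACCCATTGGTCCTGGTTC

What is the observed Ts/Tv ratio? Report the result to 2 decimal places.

1.00

Transitions are A↔G and C↔T; transversions are all other mismatches.
Transitions: 1. Transversions: 1.
R = 1/1 = 1.00.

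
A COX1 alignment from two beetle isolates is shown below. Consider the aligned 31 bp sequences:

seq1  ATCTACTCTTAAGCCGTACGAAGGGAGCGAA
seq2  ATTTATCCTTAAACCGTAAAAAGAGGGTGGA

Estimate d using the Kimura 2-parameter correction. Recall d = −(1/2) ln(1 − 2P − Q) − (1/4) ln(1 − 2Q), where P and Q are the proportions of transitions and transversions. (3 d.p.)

Of 31 sites, 9 differences are transitions and 1 are transversions, so P = 9/31 ≈ 0.290323 and Q = 1/31 ≈ 0.032258.
Under the Kimura two-parameter model, d = −½ ln(1 − 2P − Q) − ¼ ln(1 − 2Q).
1 − 2P − Q = 0.387096, giving −½ ln(0.387096) = 0.474541.
1 − 2Q = 0.935484, giving −¼ ln(0.935484) = 0.016673.
d = 0.474541 + 0.016673 = 0.491214.

0.491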